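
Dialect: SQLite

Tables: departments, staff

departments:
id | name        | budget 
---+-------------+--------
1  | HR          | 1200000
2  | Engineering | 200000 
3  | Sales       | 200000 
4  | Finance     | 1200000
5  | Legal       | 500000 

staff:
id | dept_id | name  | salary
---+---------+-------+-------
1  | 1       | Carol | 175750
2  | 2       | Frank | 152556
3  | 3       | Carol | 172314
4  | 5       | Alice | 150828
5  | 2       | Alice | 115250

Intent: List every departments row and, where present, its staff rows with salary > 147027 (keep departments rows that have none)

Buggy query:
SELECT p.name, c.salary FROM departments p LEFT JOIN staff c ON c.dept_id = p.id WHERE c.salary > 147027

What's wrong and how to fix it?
Bug: A WHERE condition on the right-hand table after LEFT JOIN drops unmatched parents

Fix: Put 'c.salary > 147027' in the JOIN's ON clause instead of WHERE

Corrected query:
SELECT p.name, c.salary FROM departments p LEFT JOIN staff c ON c.dept_id = p.id AND c.salary > 147027

Result:
name        | salary
------------+-------
HR          | 175750
Engineering | 152556
Sales       | 172314
Finance     | NULL  
Legal       | 150828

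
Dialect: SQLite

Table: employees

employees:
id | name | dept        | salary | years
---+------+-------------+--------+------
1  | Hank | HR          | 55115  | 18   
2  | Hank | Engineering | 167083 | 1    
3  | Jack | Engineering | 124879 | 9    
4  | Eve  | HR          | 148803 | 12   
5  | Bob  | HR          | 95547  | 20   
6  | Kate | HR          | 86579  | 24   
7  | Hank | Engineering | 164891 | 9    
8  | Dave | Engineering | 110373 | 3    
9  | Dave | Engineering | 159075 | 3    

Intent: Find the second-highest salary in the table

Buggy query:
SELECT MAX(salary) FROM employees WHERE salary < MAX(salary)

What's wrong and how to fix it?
Bug: The inner MAX is an aggregate inside WHERE, which is not allowed

Fix: Put the inner MAX in a scalar subquery

Corrected query:
SELECT MAX(salary) FROM employees WHERE salary < (SELECT MAX(salary) FROM employees)

Result:
MAX(salary)
-----------
164891     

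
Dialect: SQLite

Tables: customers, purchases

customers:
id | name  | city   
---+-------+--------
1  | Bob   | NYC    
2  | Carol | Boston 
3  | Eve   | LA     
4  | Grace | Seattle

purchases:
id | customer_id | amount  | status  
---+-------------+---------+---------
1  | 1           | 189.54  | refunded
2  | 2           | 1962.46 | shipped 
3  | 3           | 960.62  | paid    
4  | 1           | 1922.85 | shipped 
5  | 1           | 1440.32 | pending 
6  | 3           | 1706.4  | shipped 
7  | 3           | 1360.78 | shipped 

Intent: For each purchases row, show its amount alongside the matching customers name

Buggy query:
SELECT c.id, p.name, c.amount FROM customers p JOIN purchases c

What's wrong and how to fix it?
Bug: Missing join condition: each purchases row is matched to all customers rows instead of just its own

Fix: Specify the join condition linking the foreign key to the parent id

Corrected query:
SELECT c.id, p.name, c.amount FROM customers p JOIN purchases c ON c.customer_id = p.id

Result:
id | name  | amount 
---+-------+--------
1  | Bob   | 189.54 
2  | Carol | 1962.46
3  | Eve   | 960.62 
4  | Bob   | 1922.85
5  | Bob   | 1440.32
6  | Eve   | 1706.4 
7  | Eve   | 1360.78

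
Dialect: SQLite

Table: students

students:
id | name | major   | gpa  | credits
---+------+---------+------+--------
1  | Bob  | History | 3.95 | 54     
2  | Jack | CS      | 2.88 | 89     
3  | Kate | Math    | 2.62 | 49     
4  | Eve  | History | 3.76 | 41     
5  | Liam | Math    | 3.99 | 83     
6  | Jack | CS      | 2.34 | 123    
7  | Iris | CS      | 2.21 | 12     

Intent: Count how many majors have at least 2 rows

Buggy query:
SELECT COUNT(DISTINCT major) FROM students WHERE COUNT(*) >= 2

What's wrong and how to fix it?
Bug: COUNT(*) cannot appear in WHERE; the per-group count doesn't exist yet

Fix: Use a subquery that GROUPs and filters with HAVING, then count its rows

Corrected query:
SELECT COUNT(*) FROM (SELECT major FROM students GROUP BY major HAVING COUNT(*) >= 2)

Result:
COUNT(*)
--------
3       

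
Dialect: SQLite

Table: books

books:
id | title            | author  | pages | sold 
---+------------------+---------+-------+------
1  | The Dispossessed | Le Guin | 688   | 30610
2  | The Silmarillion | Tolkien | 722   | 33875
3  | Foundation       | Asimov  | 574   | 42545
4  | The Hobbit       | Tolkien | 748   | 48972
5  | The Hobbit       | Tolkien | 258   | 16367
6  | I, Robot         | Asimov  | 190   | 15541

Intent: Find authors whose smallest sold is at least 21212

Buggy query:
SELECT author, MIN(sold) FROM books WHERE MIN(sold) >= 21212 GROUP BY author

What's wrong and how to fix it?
Bug: MIN() in WHERE is a misuse of aggregate

Fix: Use HAVING for the per-group MIN condition

Corrected query:
SELECT author, MIN(sold) FROM books GROUP BY author HAVING MIN(sold) >= 21212

Result:
author  | MIN(sold)
--------+----------
Le Guin | 30610    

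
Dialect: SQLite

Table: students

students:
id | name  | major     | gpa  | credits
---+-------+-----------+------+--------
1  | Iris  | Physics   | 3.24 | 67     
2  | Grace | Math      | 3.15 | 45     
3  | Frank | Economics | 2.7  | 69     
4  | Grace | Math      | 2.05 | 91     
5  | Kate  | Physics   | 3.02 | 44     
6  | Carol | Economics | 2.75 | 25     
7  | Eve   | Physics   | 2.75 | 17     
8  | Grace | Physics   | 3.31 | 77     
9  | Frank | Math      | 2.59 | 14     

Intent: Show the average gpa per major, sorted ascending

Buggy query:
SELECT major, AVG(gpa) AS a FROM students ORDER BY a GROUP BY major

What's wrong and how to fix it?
Bug: GROUP BY must precede ORDER BY

Fix: Reorder: SELECT … FROM … GROUP BY … ORDER BY …

Corrected query:
SELECT major, AVG(gpa) AS a FROM students GROUP BY major ORDER BY a

Result:
major     | a       
----------+---------
Math      | 2.596667
Economics | 2.725   
Physics   | 3.08    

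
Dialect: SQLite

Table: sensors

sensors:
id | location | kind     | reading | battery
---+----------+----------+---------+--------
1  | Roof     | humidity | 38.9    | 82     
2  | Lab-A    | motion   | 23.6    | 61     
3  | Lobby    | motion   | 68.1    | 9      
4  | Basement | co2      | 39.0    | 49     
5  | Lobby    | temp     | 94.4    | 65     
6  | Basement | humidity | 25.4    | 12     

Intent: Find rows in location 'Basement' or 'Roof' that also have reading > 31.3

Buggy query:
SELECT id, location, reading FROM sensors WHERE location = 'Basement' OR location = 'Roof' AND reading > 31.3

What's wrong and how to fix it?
Bug: AND binds tighter than OR, so this parses as location = 'Basement' OR (location = 'Roof' AND reading > 31.3)

Fix: Add parentheses around the OR so the AND applies to both alternatives

Corrected query:
SELECT id, location, reading FROM sensors WHERE (location = 'Basement' OR location = 'Roof') AND reading > 31.3

Result:
id | location | reading
---+----------+--------
1  | Roof     | 38.9   
4  | Basement | 39     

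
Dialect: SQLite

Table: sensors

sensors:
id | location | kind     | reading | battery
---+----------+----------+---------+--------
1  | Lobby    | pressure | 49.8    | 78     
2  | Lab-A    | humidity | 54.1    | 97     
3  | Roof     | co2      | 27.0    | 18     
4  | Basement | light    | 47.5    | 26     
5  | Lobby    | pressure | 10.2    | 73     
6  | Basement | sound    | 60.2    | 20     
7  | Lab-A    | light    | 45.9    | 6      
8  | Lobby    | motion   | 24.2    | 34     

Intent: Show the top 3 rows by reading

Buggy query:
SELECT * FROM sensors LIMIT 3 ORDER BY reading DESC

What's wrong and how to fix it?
Bug: LIMIT must come after ORDER BY

Fix: Sort with ORDER BY, then apply LIMIT

Corrected query:
SELECT * FROM sensors ORDER BY reading DESC LIMIT 3

Result:
id | location | kind     | reading | battery
---+----------+----------+---------+--------
6  | Basement | sound    | 60.2    | 20     
2  | Lab-A    | humidity | 54.1    | 97     
1  | Lobby    | pressure | 49.8    | 78     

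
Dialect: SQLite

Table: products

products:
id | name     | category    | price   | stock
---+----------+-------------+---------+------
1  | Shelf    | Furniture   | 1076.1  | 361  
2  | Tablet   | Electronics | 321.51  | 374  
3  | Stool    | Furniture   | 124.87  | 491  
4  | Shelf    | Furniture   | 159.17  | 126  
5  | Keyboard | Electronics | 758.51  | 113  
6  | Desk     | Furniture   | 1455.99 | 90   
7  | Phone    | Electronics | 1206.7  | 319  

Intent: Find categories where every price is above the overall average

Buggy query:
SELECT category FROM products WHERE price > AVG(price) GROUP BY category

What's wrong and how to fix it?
Bug: WHERE evaluates per row before aggregation, so AVG() is unavailable

Fix: Use a subquery for AVG and a HAVING MIN(...) filter so the condition holds for every row in the group

Corrected query:
SELECT category FROM products GROUP BY category HAVING MIN(price) > (SELECT AVG(price) FROM products)

Result:
(no rows)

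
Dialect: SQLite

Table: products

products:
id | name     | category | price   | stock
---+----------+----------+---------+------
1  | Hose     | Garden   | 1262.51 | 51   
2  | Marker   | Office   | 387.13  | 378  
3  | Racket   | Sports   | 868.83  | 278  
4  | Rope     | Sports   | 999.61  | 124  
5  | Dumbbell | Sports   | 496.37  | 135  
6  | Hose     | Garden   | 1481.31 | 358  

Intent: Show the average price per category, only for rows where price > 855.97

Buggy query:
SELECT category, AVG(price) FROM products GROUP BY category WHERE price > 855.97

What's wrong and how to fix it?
Bug: WHERE cannot follow GROUP BY

Fix: Move the WHERE clause before GROUP BY

Corrected query:
SELECT category, AVG(price) FROM products WHERE price > 855.97 GROUP BY category

Result:
category | AVG(price)
---------+-----------
Garden   | 1371.91   
Sports   | 934.22    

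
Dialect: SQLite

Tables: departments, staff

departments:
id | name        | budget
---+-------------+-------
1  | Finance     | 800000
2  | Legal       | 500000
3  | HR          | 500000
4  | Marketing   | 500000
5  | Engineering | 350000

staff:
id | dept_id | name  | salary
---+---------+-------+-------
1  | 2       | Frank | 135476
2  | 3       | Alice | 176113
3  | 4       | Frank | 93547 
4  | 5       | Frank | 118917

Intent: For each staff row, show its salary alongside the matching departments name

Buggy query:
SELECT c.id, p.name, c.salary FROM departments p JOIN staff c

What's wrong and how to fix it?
Bug: Missing join condition: each staff row is matched to all departments rows instead of just its own

Fix: Add ON c.dept_id = p.id to the JOIN

Corrected query:
SELECT c.id, p.name, c.salary FROM departments p JOIN staff c ON c.dept_id = p.id

Result:
id | name        | salary
---+-------------+-------
1  | Legal       | 135476
2  | HR          | 176113
3  | Marketing   | 93547 
4  | Engineering | 118917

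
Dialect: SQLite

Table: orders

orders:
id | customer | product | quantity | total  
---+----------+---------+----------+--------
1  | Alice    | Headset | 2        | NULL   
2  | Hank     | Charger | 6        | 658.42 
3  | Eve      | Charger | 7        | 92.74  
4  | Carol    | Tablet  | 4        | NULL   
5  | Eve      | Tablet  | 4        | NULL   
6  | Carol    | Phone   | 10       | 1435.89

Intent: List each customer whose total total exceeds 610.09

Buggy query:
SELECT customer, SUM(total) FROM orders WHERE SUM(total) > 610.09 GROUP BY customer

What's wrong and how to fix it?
Bug: WHERE runs before GROUP BY, so aggregates aren't available there

Fix: Use HAVING (which filters groups after aggregation) instead of WHERE

Corrected query:
SELECT customer, SUM(total) FROM orders GROUP BY customer HAVING SUM(total) > 610.09

Result:
customer | SUM(total)
---------+-----------
Carol    | 1435.89   
Hank     | 658.42    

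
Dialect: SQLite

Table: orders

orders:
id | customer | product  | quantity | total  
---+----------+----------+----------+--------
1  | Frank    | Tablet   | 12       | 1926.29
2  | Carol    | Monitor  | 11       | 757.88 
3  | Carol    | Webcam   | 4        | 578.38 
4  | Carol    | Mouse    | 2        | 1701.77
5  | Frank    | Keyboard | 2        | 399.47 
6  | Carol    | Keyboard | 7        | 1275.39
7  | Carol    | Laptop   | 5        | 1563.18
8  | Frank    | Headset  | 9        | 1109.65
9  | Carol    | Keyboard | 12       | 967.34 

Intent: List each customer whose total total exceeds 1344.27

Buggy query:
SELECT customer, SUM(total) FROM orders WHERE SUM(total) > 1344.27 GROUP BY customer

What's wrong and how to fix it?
Bug: SUM(total) is an aggregate, but WHERE filters rows before aggregation

Fix: Use HAVING (which filters groups after aggregation) instead of WHERE

Corrected query:
SELECT customer, SUM(total) FROM orders GROUP BY customer HAVING SUM(total) > 1344.27

Result:
customer | SUM(total)
---------+-----------
Carol    | 6843.94   
Frank    | 3435.41   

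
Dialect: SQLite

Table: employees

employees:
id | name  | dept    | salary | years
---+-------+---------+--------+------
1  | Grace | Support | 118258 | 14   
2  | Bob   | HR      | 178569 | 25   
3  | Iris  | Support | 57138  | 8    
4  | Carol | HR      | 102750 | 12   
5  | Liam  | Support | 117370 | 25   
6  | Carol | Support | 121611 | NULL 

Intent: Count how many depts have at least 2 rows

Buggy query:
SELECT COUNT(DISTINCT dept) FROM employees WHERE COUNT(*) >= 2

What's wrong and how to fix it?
Bug: WHERE filters individual rows, not groups, so a group-level COUNT is invalid there

Fix: Group first with HAVING COUNT(*) >= 2, then COUNT the resulting groups

Corrected query:
SELECT COUNT(*) FROM (SELECT dept FROM employees GROUP BY dept HAVING COUNT(*) >= 2)

Result:
COUNT(*)
--------
2       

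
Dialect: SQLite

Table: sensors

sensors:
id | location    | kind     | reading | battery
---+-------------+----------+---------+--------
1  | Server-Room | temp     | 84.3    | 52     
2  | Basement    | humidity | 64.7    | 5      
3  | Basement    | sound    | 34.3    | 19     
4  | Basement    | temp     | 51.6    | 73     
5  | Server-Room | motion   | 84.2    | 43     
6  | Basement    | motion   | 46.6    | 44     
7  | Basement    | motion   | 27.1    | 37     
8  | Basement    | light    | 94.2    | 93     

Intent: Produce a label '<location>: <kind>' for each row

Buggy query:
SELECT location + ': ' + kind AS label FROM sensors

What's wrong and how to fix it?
Bug: SQLite uses || for string concatenation; + coerces text to numbers (yielding 0)

Fix: Replace + with || to concatenate text

Corrected query:
SELECT location || ': ' || kind AS label FROM sensors

Result:
label              
-------------------
Server-Room: temp  
Basement: humidity 
Basement: sound    
Basement: temp     
Server-Room: motion
Basement: motion   
Basement: motion   
Basement: light    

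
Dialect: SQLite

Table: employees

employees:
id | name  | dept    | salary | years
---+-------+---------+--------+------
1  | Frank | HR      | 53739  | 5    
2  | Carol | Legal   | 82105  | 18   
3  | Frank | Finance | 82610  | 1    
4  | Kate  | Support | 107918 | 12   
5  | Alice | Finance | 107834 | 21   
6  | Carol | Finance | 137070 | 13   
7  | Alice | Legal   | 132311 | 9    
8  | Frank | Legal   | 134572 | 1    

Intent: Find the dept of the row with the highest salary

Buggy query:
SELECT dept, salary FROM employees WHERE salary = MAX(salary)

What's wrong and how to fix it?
Bug: MAX(salary) is an aggregate and cannot be used directly in WHERE

Fix: Wrap MAX in a scalar subquery so WHERE compares against a single value

Corrected query:
SELECT dept, salary FROM employees WHERE salary = (SELECT MAX(salary) FROM employees)

Result:
dept    | salary
--------+-------
Finance | 137070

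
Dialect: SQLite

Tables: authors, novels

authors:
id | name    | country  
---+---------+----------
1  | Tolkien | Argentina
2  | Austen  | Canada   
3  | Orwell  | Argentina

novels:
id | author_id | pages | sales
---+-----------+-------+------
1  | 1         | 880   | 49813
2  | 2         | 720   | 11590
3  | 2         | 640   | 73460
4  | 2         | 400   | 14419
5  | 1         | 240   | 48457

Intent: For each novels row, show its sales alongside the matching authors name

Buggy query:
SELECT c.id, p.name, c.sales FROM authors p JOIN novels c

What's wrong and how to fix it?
Bug: Missing join condition: each novels row is matched to all authors rows instead of just its own

Fix: Add ON c.author_id = p.id to the JOIN

Corrected query:
SELECT c.id, p.name, c.sales FROM authors p JOIN novels c ON c.author_id = p.id

Result:
id | name    | sales
---+---------+------
1  | Tolkien | 49813
2  | Austen  | 11590
3  | Austen  | 73460
4  | Austen  | 14419
5  | Tolkien | 48457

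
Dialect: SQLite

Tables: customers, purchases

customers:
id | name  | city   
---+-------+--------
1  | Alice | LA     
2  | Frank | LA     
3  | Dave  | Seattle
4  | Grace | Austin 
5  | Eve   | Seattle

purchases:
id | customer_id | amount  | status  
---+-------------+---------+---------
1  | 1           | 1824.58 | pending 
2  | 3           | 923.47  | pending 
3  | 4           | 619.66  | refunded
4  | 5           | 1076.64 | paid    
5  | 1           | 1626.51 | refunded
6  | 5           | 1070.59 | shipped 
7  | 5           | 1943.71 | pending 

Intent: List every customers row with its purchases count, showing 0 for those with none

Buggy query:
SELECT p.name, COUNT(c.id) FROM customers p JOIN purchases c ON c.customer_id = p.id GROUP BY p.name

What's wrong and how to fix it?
Bug: An inner join excludes parents with zero children

Fix: Switch to LEFT JOIN to retain unmatched parent rows

Corrected query:
SELECT p.name, COUNT(c.id) FROM customers p LEFT JOIN purchases c ON c.customer_id = p.id GROUP BY p.name

Result:
name  | COUNT(c.id)
------+------------
Alice | 2          
Dave  | 1          
Eve   | 3          
Frank | 0          
Grace | 1          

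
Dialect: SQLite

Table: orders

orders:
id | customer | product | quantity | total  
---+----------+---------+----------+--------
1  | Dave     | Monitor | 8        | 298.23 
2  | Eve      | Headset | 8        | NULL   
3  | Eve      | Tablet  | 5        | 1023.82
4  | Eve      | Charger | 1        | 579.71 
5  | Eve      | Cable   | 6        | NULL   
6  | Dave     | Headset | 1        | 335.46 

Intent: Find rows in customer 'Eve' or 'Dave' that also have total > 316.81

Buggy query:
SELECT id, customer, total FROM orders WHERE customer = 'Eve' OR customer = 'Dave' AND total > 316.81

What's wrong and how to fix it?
Bug: AND binds tighter than OR, so this parses as customer = 'Eve' OR (customer = 'Dave' AND total > 316.81)

Fix: Add parentheses around the OR so the AND applies to both alternatives

Corrected query:
SELECT id, customer, total FROM orders WHERE (customer = 'Eve' OR customer = 'Dave') AND total > 316.81

Result:
id | customer | total  
---+----------+--------
3  | Eve      | 1023.82
4  | Eve      | 579.71 
6  | Dave     | 335.46 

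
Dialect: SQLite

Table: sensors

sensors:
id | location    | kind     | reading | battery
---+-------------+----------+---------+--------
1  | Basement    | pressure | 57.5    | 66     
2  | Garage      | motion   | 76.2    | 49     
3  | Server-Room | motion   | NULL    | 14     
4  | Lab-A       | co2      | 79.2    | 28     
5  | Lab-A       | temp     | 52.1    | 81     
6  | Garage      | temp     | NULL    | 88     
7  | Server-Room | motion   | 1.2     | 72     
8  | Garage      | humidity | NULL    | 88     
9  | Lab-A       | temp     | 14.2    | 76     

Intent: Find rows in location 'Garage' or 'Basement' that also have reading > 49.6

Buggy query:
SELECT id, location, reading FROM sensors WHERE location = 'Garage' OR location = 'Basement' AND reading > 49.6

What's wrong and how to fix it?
Bug: AND binds tighter than OR, so this parses as location = 'Garage' OR (location = 'Basement' AND reading > 49.6)

Fix: Group the OR with parentheses (or use IN), then AND the threshold

Corrected query:
SELECT id, location, reading FROM sensors WHERE (location = 'Garage' OR location = 'Basement') AND reading > 49.6

Result:
id | location | reading
---+----------+--------
1  | Basement | 57.5   
2  | Garage   | 76.2   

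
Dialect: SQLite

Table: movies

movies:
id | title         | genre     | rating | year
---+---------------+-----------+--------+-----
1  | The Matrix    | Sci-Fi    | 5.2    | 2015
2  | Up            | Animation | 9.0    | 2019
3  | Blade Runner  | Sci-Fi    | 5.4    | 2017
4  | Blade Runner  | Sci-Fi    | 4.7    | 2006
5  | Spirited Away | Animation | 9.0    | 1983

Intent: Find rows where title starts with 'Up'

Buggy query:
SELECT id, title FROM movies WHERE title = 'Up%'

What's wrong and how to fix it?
Bug: Wildcards only work with LIKE; '=' treats '%' as a literal character

Fix: Use LIKE for wildcard pattern matching

Corrected query:
SELECT id, title FROM movies WHERE title LIKE 'Up%'

Result:
id | title
---+------
2  | Up   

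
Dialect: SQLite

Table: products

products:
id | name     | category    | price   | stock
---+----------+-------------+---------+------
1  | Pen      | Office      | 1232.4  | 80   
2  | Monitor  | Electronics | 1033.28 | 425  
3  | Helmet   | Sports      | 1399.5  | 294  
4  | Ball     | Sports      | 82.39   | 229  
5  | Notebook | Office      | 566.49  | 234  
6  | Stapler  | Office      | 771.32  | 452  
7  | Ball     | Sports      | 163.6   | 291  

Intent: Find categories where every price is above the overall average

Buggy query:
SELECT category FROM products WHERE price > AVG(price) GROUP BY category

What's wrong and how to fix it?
Bug: AVG() is an aggregate; it can't sit directly in WHERE

Fix: Compute the overall average in a scalar subquery and compare each group's MIN against it in HAVING

Corrected query:
SELECT category FROM products GROUP BY category HAVING MIN(price) > (SELECT AVG(price) FROM products)

Result:
category   
-----------
Electronics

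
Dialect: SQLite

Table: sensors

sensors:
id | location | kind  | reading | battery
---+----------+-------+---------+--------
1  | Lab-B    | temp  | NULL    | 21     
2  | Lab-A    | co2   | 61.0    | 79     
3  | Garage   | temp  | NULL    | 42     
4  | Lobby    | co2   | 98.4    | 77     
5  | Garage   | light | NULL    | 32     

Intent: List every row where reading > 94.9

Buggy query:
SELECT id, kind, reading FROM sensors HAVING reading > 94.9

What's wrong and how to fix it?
Bug: HAVING filters the output of aggregation, but this query has no GROUP BY and no aggregate functions, so SQLite rejects it (HAVING clause on a non-aggregate query); the condition here is per row

Fix: Use WHERE for row-level filtering

Corrected query:
SELECT id, kind, reading FROM sensors WHERE reading > 94.9

Result:
id | kind | reading
---+------+--------
4  | co2  | 98.4   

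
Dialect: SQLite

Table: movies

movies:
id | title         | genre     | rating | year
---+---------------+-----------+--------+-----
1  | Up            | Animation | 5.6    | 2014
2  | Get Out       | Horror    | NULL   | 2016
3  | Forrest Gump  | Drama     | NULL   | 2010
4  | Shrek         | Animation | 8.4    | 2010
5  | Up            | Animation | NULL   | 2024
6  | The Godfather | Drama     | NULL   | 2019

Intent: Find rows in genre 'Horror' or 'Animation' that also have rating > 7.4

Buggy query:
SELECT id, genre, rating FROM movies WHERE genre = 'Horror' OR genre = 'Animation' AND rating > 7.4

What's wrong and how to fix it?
Bug: AND binds tighter than OR, so this parses as genre = 'Horror' OR (genre = 'Animation' AND rating > 7.4)

Fix: Group the OR with parentheses (or use IN), then AND the threshold

Corrected query:
SELECT id, genre, rating FROM movies WHERE (genre = 'Horror' OR genre = 'Animation') AND rating > 7.4

Result:
id | genre     | rating
---+-----------+-------
4  | Animation | 8.4   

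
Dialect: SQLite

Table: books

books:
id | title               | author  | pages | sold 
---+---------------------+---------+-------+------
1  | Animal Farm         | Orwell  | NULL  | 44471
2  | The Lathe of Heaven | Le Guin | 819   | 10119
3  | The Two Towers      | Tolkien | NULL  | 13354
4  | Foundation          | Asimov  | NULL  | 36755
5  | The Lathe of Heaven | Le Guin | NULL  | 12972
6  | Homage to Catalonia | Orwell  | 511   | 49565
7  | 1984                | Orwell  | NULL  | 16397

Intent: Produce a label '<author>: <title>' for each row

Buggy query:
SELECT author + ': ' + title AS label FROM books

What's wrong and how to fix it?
Bug: SQLite uses || for string concatenation; + coerces text to numbers (yielding 0)

Fix: Replace + with || to concatenate text

Corrected query:
SELECT author || ': ' || title AS label FROM books

Result:
label                       
----------------------------
Orwell: Animal Farm         
Le Guin: The Lathe of Heaven
Tolkien: The Two Towers     
Asimov: Foundation          
Le Guin: The Lathe of Heaven
Orwell: Homage to Catalonia 
Orwell: 1984                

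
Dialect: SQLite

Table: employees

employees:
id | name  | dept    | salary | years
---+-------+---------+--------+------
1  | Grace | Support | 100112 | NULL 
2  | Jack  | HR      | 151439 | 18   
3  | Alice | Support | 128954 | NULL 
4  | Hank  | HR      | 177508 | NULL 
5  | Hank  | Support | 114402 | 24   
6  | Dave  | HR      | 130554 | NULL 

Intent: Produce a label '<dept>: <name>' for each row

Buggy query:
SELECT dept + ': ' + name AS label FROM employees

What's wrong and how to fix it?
Bug: SQLite uses || for string concatenation; + coerces text to numbers (yielding 0)

Fix: Use the || operator for string concatenation

Corrected query:
SELECT dept || ': ' || name AS label FROM employees

Result:
label         
--------------
Support: Grace
HR: Jack      
Support: Alice
HR: Hank      
Support: Hank 
HR: Dave      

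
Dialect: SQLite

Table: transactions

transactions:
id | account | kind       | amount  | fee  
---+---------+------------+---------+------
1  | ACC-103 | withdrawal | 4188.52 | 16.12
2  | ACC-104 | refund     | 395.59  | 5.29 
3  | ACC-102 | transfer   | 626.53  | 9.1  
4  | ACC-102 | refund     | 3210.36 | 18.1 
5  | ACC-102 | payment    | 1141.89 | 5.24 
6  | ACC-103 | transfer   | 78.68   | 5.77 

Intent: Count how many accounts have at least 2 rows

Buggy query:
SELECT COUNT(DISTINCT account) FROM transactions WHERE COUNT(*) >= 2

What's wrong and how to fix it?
Bug: COUNT(*) cannot appear in WHERE; the per-group count doesn't exist yet

Fix: Group first with HAVING COUNT(*) >= 2, then COUNT the resulting groups

Corrected query:
SELECT COUNT(*) FROM (SELECT account FROM transactions GROUP BY account HAVING COUNT(*) >= 2)

Result:
COUNT(*)
--------
2       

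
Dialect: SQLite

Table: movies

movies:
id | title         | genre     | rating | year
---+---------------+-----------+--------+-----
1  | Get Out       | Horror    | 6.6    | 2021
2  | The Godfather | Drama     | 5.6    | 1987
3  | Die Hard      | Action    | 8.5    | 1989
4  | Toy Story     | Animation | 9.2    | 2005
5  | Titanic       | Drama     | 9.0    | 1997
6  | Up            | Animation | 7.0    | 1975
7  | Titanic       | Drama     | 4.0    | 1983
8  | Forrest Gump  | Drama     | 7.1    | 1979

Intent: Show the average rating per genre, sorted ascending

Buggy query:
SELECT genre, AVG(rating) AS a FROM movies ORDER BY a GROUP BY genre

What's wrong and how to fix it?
Bug: ORDER BY appears before GROUP BY; SQL clause order requires GROUP BY first

Fix: Move ORDER BY to the end, after GROUP BY

Corrected query:
SELECT genre, AVG(rating) AS a FROM movies GROUP BY genre ORDER BY a

Result:
genre     | a    
----------+------
Drama     | 6.425
Horror    | 6.6  
Animation | 8.1  
Action    | 8.5  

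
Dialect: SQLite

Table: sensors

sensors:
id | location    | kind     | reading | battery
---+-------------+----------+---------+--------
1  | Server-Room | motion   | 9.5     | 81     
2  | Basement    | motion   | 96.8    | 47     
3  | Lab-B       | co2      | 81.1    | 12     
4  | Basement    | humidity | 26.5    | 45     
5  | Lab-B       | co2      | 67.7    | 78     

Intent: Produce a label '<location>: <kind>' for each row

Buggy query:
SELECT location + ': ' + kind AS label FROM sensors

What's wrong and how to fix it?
Bug: '+' is numeric addition; on text columns SQLite converts them to 0 instead of concatenating

Fix: Use the || operator for string concatenation

Corrected query:
SELECT location || ': ' || kind AS label FROM sensors

Result:
label              
-------------------
Server-Room: motion
Basement: motion   
Lab-B: co2         
Basement: humidity 
Lab-B: co2         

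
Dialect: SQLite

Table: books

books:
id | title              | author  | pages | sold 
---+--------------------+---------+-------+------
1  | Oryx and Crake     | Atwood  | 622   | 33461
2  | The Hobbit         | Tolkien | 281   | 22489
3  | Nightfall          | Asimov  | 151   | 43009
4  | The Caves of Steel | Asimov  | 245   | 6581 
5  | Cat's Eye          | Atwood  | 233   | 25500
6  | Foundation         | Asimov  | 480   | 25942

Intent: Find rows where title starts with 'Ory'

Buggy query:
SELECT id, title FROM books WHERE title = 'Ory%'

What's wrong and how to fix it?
Bug: Wildcards only work with LIKE; '=' treats '%' as a literal character

Fix: Replace '=' with LIKE so 'Ory%' is treated as a pattern

Corrected query:
SELECT id, title FROM books WHERE title LIKE 'Ory%'

Result:
id | title         
---+---------------
1  | Oryx and Crake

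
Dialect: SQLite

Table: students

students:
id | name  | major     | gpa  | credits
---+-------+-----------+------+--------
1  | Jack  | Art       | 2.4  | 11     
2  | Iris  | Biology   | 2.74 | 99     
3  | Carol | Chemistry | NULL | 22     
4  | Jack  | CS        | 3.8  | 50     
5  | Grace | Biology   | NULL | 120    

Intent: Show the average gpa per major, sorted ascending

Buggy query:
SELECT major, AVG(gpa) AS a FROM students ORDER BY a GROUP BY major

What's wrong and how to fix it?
Bug: ORDER BY appears before GROUP BY; SQL clause order requires GROUP BY first

Fix: Reorder: SELECT … FROM … GROUP BY … ORDER BY …

Corrected query:
SELECT major, AVG(gpa) AS a FROM students GROUP BY major ORDER BY a

Result:
major     | a   
----------+-----
Chemistry | NULL
Art       | 2.4 
Biology   | 2.74
CS        | 3.8 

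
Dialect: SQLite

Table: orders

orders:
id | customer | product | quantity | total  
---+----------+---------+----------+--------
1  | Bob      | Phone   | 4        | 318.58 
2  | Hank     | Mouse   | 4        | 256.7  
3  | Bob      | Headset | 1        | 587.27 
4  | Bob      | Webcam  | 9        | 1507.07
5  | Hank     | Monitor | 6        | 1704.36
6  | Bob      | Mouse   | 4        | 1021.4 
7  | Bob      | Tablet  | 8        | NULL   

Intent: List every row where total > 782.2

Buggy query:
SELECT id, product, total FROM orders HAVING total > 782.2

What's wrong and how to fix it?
Bug: This is a non-aggregate query (no GROUP BY, no aggregates), so in SQLite the HAVING clause is invalid here; a row-level condition belongs in WHERE

Fix: Replace HAVING with WHERE since the condition applies to individual rows

Corrected query:
SELECT id, product, total FROM orders WHERE total > 782.2

Result:
id | product | total  
---+---------+--------
4  | Webcam  | 1507.07
5  | Monitor | 1704.36
6  | Mouse   | 1021.4 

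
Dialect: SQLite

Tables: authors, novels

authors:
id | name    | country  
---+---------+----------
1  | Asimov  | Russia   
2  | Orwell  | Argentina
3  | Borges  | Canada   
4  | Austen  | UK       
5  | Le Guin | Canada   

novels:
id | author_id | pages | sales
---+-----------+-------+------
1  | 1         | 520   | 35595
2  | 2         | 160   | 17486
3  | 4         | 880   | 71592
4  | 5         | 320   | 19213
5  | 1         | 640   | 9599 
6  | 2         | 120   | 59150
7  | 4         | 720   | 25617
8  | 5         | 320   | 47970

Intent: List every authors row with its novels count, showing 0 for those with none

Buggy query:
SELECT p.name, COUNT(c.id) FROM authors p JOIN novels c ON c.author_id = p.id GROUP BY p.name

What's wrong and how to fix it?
Bug: INNER JOIN drops authors rows that have no matching novels rows

Fix: Use LEFT JOIN so parents without children still appear (COUNT(c.id) gives 0)

Corrected query:
SELECT p.name, COUNT(c.id) FROM authors p LEFT JOIN novels c ON c.author_id = p.id GROUP BY p.name

Result:
name    | COUNT(c.id)
--------+------------
Asimov  | 2          
Austen  | 2          
Borges  | 0          
Le Guin | 2          
Orwell  | 2          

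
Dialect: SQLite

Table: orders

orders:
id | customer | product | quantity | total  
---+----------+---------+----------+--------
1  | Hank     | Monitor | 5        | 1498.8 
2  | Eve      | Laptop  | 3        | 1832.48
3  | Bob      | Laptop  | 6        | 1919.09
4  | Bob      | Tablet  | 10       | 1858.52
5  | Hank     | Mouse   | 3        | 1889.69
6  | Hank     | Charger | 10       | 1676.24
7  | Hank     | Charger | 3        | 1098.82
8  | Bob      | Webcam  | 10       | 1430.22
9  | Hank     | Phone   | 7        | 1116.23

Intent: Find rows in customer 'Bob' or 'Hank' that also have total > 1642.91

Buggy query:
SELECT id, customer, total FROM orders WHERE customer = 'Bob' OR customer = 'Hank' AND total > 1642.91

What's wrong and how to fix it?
Bug: AND binds tighter than OR, so this parses as customer = 'Bob' OR (customer = 'Hank' AND total > 1642.91)

Fix: Group the OR with parentheses (or use IN), then AND the threshold

Corrected query:
SELECT id, customer, total FROM orders WHERE (customer = 'Bob' OR customer = 'Hank') AND total > 1642.91

Result:
id | customer | total  
---+----------+--------
3  | Bob      | 1919.09
4  | Bob      | 1858.52
5  | Hank     | 1889.69
6  | Hank     | 1676.24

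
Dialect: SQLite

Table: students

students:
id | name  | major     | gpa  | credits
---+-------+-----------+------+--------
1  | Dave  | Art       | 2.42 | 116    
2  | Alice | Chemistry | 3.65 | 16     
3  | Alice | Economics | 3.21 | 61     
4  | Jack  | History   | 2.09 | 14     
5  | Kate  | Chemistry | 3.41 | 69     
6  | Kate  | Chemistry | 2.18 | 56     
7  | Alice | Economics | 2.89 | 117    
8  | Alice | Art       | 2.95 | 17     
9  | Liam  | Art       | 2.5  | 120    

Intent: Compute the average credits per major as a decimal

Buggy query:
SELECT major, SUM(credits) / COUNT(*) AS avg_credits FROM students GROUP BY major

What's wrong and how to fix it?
Bug: SUM(credits) and COUNT(*) are both integers; the division truncates the fractional part

Fix: Multiply by 1.0 (or CAST to REAL) to force floating-point division

Corrected query:
SELECT major, SUM(credits) * 1.0 / COUNT(*) AS avg_credits FROM students GROUP BY major

Result:
major     | avg_credits
----------+------------
Art       | 84.333333  
Chemistry | 47         
Economics | 89         
History   | 14         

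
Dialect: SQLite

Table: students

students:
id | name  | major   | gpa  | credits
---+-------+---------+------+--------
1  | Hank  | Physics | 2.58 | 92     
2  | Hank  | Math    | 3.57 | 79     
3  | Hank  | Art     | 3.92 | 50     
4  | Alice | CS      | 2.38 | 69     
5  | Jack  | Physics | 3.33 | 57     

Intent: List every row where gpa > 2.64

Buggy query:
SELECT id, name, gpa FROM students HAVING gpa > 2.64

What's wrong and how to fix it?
Bug: This is a non-aggregate query (no GROUP BY, no aggregates), so in SQLite the HAVING clause is invalid here; a row-level condition belongs in WHERE

Fix: Replace HAVING with WHERE since the condition applies to individual rows

Corrected query:
SELECT id, name, gpa FROM students WHERE gpa > 2.64

Result:
id | name | gpa 
---+------+-----
2  | Hank | 3.57
3  | Hank | 3.92
5  | Jack | 3.33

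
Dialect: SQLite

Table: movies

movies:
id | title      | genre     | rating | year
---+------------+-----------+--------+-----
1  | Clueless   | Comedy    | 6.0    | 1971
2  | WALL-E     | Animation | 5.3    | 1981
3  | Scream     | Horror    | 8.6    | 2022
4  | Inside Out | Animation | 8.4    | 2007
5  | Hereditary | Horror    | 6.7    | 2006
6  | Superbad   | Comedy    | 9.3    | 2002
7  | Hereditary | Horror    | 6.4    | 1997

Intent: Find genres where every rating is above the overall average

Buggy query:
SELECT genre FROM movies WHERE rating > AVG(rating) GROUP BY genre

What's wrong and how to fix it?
Bug: AVG() is an aggregate; it can't sit directly in WHERE

Fix: Use a subquery for AVG and a HAVING MIN(...) filter so the condition holds for every row in the group

Corrected query:
SELECT genre FROM movies GROUP BY genre HAVING MIN(rating) > (SELECT AVG(rating) FROM movies)

Result:
(no rows)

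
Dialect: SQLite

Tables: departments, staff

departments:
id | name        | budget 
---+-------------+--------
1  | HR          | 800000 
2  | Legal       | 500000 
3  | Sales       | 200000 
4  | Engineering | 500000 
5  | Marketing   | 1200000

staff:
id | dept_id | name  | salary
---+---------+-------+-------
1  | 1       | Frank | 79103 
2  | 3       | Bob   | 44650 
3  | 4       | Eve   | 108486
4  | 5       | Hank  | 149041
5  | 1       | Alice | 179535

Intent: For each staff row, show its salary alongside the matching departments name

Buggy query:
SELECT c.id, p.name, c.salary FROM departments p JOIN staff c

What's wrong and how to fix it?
Bug: JOIN with no ON clause produces a cartesian product; every staff row pairs with every departments row

Fix: Specify the join condition linking the foreign key to the parent id

Corrected query:
SELECT c.id, p.name, c.salary FROM departments p JOIN staff c ON c.dept_id = p.id

Result:
id | name        | salary
---+-------------+-------
1  | HR          | 79103 
2  | Sales       | 44650 
3  | Engineering | 108486
4  | Marketing   | 149041
5  | HR          | 179535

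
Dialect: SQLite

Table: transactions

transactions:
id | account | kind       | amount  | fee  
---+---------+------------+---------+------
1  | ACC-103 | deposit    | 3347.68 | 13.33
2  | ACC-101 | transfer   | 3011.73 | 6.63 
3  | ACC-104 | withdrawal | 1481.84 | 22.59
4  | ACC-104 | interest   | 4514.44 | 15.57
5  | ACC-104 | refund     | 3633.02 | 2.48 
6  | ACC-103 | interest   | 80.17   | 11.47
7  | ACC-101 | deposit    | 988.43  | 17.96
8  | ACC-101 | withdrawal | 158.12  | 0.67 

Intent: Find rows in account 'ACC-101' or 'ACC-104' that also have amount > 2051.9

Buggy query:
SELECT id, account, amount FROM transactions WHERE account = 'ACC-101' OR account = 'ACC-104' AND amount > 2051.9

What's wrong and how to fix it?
Bug: AND binds tighter than OR, so this parses as account = 'ACC-101' OR (account = 'ACC-104' AND amount > 2051.9)

Fix: Group the OR with parentheses (or use IN), then AND the threshold

Corrected query:
SELECT id, account, amount FROM transactions WHERE (account = 'ACC-101' OR account = 'ACC-104') AND amount > 2051.9

Result:
id | account | amount 
---+---------+--------
2  | ACC-101 | 3011.73
4  | ACC-104 | 4514.44
5  | ACC-104 | 3633.02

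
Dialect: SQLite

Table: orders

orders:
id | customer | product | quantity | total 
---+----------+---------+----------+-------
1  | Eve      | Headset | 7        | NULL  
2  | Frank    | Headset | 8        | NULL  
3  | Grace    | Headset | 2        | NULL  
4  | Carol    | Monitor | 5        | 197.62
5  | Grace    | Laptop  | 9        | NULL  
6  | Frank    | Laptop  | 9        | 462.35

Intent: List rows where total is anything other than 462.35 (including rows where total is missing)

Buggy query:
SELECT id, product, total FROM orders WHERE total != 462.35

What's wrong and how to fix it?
Bug: Inequality against NULL is unknown, not true; rows with NULL are dropped

Fix: Handle NULL separately with IS NULL alongside the inequality

Corrected query:
SELECT id, product, total FROM orders WHERE total != 462.35 OR total IS NULL

Result:
id | product | total 
---+---------+-------
1  | Headset | NULL  
2  | Headset | NULL  
3  | Headset | NULL  
4  | Monitor | 197.62
5  | Laptop  | NULL  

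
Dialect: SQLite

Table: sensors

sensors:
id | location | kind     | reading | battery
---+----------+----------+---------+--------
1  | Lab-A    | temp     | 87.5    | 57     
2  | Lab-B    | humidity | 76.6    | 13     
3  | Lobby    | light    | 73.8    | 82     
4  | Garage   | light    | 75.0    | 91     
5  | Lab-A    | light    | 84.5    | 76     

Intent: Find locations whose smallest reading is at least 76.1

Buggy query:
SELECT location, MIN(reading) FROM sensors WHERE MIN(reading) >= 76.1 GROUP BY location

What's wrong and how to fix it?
Bug: MIN() in WHERE is a misuse of aggregate

Fix: Replace WHERE with HAVING after the GROUP BY

Corrected query:
SELECT location, MIN(reading) FROM sensors GROUP BY location HAVING MIN(reading) >= 76.1

Result:
location | MIN(reading)
---------+-------------
Lab-A    | 84.5        
Lab-B    | 76.6        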